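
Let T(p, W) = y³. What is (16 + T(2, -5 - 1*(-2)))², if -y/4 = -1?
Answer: 6400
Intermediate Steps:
y = 4 (y = -4*(-1) = 4)
T(p, W) = 64 (T(p, W) = 4³ = 64)
(16 + T(2, -5 - 1*(-2)))² = (16 + 64)² = 80² = 6400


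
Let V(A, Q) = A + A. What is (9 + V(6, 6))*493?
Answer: 10353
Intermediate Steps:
V(A, Q) = 2*A
(9 + V(6, 6))*493 = (9 + 2*6)*493 = (9 + 12)*493 = 21*493 = 10353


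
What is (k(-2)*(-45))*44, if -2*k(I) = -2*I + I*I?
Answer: 7920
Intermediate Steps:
k(I) = I - I²/2 (k(I) = -(-2*I + I*I)/2 = -(-2*I + I²)/2 = -(I² - 2*I)/2 = I - I²/2)
(k(-2)*(-45))*44 = (((½)*(-2)*(2 - 1*(-2)))*(-45))*44 = (((½)*(-2)*(2 + 2))*(-45))*44 = (((½)*(-2)*4)*(-45))*44 = -4*(-45)*44 = 180*44 = 7920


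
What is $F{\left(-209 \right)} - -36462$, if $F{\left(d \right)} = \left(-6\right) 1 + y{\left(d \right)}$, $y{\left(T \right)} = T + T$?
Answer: $36038$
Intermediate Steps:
$y{\left(T \right)} = 2 T$
$F{\left(d \right)} = -6 + 2 d$ ($F{\left(d \right)} = \left(-6\right) 1 + 2 d = -6 + 2 d$)
$F{\left(-209 \right)} - -36462 = \left(-6 + 2 \left(-209\right)\right) - -36462 = \left(-6 - 418\right) + 36462 = -424 + 36462 = 36038$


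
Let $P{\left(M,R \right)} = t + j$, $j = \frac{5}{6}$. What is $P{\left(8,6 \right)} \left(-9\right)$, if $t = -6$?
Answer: $\frac{93}{2} \approx 46.5$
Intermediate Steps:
$j = \frac{5}{6}$ ($j = 5 \cdot \frac{1}{6} = \frac{5}{6} \approx 0.83333$)
$P{\left(M,R \right)} = - \frac{31}{6}$ ($P{\left(M,R \right)} = -6 + \frac{5}{6} = - \frac{31}{6}$)
$P{\left(8,6 \right)} \left(-9\right) = \left(- \frac{31}{6}\right) \left(-9\right) = \frac{93}{2}$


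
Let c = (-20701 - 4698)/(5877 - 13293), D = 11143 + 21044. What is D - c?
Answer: 238673393/7416 ≈ 32184.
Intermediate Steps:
D = 32187
c = 25399/7416 (c = -25399/(-7416) = -25399*(-1/7416) = 25399/7416 ≈ 3.4249)
D - c = 32187 - 1*25399/7416 = 32187 - 25399/7416 = 238673393/7416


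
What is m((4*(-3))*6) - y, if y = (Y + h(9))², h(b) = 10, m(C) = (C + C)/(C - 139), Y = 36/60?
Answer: -589099/5275 ≈ -111.68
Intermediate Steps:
Y = ⅗ (Y = 36*(1/60) = ⅗ ≈ 0.60000)
m(C) = 2*C/(-139 + C) (m(C) = (2*C)/(-139 + C) = 2*C/(-139 + C))
y = 2809/25 (y = (⅗ + 10)² = (53/5)² = 2809/25 ≈ 112.36)
m((4*(-3))*6) - y = 2*((4*(-3))*6)/(-139 + (4*(-3))*6) - 1*2809/25 = 2*(-12*6)/(-139 - 12*6) - 2809/25 = 2*(-72)/(-139 - 72) - 2809/25 = 2*(-72)/(-211) - 2809/25 = 2*(-72)*(-1/211) - 2809/25 = 144/211 - 2809/25 = -589099/5275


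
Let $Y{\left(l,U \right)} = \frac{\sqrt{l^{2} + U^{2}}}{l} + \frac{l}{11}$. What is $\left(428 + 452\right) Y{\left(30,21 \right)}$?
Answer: $2400 + 88 \sqrt{149} \approx 3474.2$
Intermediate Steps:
$Y{\left(l,U \right)} = \frac{l}{11} + \frac{\sqrt{U^{2} + l^{2}}}{l}$ ($Y{\left(l,U \right)} = \frac{\sqrt{U^{2} + l^{2}}}{l} + l \frac{1}{11} = \frac{\sqrt{U^{2} + l^{2}}}{l} + \frac{l}{11} = \frac{l}{11} + \frac{\sqrt{U^{2} + l^{2}}}{l}$)
$\left(428 + 452\right) Y{\left(30,21 \right)} = \left(428 + 452\right) \left(\frac{1}{11} \cdot 30 + \frac{\sqrt{21^{2} + 30^{2}}}{30}\right) = 880 \left(\frac{30}{11} + \frac{\sqrt{441 + 900}}{30}\right) = 880 \left(\frac{30}{11} + \frac{\sqrt{1341}}{30}\right) = 880 \left(\frac{30}{11} + \frac{3 \sqrt{149}}{30}\right) = 880 \left(\frac{30}{11} + \frac{\sqrt{149}}{10}\right) = 2400 + 88 \sqrt{149}$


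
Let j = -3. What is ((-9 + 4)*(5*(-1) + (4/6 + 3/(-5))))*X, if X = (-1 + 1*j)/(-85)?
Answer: 296/255 ≈ 1.1608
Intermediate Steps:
X = 4/85 (X = (-1 + 1*(-3))/(-85) = (-1 - 3)*(-1/85) = -4*(-1/85) = 4/85 ≈ 0.047059)
((-9 + 4)*(5*(-1) + (4/6 + 3/(-5))))*X = ((-9 + 4)*(5*(-1) + (4/6 + 3/(-5))))*(4/85) = -5*(-5 + (4*(⅙) + 3*(-⅕)))*(4/85) = -5*(-5 + (⅔ - ⅗))*(4/85) = -5*(-5 + 1/15)*(4/85) = -5*(-74/15)*(4/85) = (74/3)*(4/85) = 296/255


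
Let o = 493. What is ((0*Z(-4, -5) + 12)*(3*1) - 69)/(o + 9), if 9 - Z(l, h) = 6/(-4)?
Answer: -33/502 ≈ -0.065737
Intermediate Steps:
Z(l, h) = 21/2 (Z(l, h) = 9 - 6/(-4) = 9 - 6*(-1)/4 = 9 - 1*(-3/2) = 9 + 3/2 = 21/2)
((0*Z(-4, -5) + 12)*(3*1) - 69)/(o + 9) = ((0*(21/2) + 12)*(3*1) - 69)/(493 + 9) = ((0 + 12)*3 - 69)/502 = (12*3 - 69)*(1/502) = (36 - 69)*(1/502) = -33*1/502 = -33/502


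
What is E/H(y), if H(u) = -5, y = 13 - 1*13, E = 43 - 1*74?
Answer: 31/5 ≈ 6.2000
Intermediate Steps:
E = -31 (E = 43 - 74 = -31)
y = 0 (y = 13 - 13 = 0)
E/H(y) = -31/(-5) = -31*(-⅕) = 31/5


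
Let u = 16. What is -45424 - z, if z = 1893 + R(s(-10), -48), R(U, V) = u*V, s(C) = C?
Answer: -46549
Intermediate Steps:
R(U, V) = 16*V
z = 1125 (z = 1893 + 16*(-48) = 1893 - 768 = 1125)
-45424 - z = -45424 - 1*1125 = -45424 - 1125 = -46549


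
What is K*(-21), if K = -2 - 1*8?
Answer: 210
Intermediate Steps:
K = -10 (K = -2 - 8 = -10)
K*(-21) = -10*(-21) = 210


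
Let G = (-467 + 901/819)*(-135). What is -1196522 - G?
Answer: -114607082/91 ≈ -1.2594e+6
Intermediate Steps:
G = 5723580/91 (G = (-467 + 901*(1/819))*(-135) = (-467 + 901/819)*(-135) = -381572/819*(-135) = 5723580/91 ≈ 62897.)
-1196522 - G = -1196522 - 1*5723580/91 = -1196522 - 5723580/91 = -114607082/91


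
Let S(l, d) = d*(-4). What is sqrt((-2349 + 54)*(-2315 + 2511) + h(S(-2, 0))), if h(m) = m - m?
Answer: 42*I*sqrt(255) ≈ 670.69*I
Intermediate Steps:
S(l, d) = -4*d
h(m) = 0
sqrt((-2349 + 54)*(-2315 + 2511) + h(S(-2, 0))) = sqrt((-2349 + 54)*(-2315 + 2511) + 0) = sqrt(-2295*196 + 0) = sqrt(-449820 + 0) = sqrt(-449820) = 42*I*sqrt(255)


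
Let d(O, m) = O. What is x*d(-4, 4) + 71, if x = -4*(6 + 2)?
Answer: 199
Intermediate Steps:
x = -32 (x = -4*8 = -32)
x*d(-4, 4) + 71 = -32*(-4) + 71 = 128 + 71 = 199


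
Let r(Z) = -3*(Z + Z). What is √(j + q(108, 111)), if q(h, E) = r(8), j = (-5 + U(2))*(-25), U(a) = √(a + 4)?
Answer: √(77 - 25*√6) ≈ 3.9702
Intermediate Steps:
U(a) = √(4 + a)
j = 125 - 25*√6 (j = (-5 + √(4 + 2))*(-25) = (-5 + √6)*(-25) = 125 - 25*√6 ≈ 63.763)
r(Z) = -6*Z
q(h, E) = -48 (q(h, E) = -6*8 = -48)
√(j + q(108, 111)) = √((125 - 25*√6) - 48) = √(77 - 25*√6)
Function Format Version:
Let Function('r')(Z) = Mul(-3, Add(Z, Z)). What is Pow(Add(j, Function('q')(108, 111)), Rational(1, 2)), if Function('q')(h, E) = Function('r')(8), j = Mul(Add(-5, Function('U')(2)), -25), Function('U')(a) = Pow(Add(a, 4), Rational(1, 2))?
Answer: Pow(Add(77, Mul(-25, Pow(6, Rational(1, 2)))), Rational(1, 2)) ≈ 3.9702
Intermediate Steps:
Function('U')(a) = Pow(Add(4, a), Rational(1, 2))
j = Add(125, Mul(-25, Pow(6, Rational(1, 2)))) (j = Mul(Add(-5, Pow(Add(4, 2), Rational(1, 2))), -25) = Mul(Add(-5, Pow(6, Rational(1, 2))), -25) = Add(125, Mul(-25, Pow(6, Rational(1, 2)))) ≈ 63.763)
Function('r')(Z) = Mul(-6, Z) (Function('r')(Z) = Mul(-3, Mul(2, Z)) = Mul(-6, Z))
Function('q')(h, E) = -48 (Function('q')(h, E) = Mul(-6, 8) = -48)
Pow(Add(j, Function('q')(108, 111)), Rational(1, 2)) = Pow(Add(Add(125, Mul(-25, Pow(6, Rational(1, 2)))), -48), Rational(1, 2)) = Pow(Add(77, Mul(-25, Pow(6, Rational(1, 2)))), Rational(1, 2))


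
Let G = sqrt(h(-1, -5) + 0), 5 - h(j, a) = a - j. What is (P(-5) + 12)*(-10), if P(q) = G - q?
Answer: -200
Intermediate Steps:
h(j, a) = 5 + j - a (h(j, a) = 5 - (a - j) = 5 + (j - a) = 5 + j - a)
G = 3 (G = sqrt((5 - 1 - 1*(-5)) + 0) = sqrt((5 - 1 + 5) + 0) = sqrt(9 + 0) = sqrt(9) = 3)
P(q) = 3 - q
(P(-5) + 12)*(-10) = ((3 - 1*(-5)) + 12)*(-10) = ((3 + 5) + 12)*(-10) = (8 + 12)*(-10) = 20*(-10) = -200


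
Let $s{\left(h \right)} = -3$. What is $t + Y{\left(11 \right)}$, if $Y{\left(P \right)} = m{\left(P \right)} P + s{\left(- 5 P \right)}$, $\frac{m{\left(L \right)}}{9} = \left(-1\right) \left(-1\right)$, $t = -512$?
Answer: $-416$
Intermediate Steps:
$m{\left(L \right)} = 9$ ($m{\left(L \right)} = 9 \left(\left(-1\right) \left(-1\right)\right) = 9 \cdot 1 = 9$)
$Y{\left(P \right)} = -3 + 9 P$ ($Y{\left(P \right)} = 9 P - 3 = -3 + 9 P$)
$t + Y{\left(11 \right)} = -512 + \left(-3 + 9 \cdot 11\right) = -512 + \left(-3 + 99\right) = -512 + 96 = -416$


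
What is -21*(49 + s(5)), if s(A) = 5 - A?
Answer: -1029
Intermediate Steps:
-21*(49 + s(5)) = -21*(49 + (5 - 1*5)) = -21*(49 + (5 - 5)) = -21*(49 + 0) = -21*49 = -1029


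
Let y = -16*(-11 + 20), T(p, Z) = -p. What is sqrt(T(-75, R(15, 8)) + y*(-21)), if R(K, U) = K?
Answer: sqrt(3099) ≈ 55.669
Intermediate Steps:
y = -144 (y = -16*9 = -144)
sqrt(T(-75, R(15, 8)) + y*(-21)) = sqrt(-1*(-75) - 144*(-21)) = sqrt(75 + 3024) = sqrt(3099)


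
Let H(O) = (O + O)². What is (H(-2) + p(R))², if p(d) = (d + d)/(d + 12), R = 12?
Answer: 289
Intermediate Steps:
H(O) = 4*O² (H(O) = (2*O)² = 4*O²)
p(d) = 2*d/(12 + d) (p(d) = (2*d)/(12 + d) = 2*d/(12 + d))
(H(-2) + p(R))² = (4*(-2)² + 2*12/(12 + 12))² = (4*4 + 2*12/24)² = (16 + 2*12*(1/24))² = (16 + 1)² = 17² = 289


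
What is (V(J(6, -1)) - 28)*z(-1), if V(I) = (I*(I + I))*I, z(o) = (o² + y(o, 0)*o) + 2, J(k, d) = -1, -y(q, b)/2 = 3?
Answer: -270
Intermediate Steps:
y(q, b) = -6 (y(q, b) = -2*3 = -6)
z(o) = 2 + o² - 6*o (z(o) = (o² - 6*o) + 2 = 2 + o² - 6*o)
V(I) = 2*I³ (V(I) = (I*(2*I))*I = (2*I²)*I = 2*I³)
(V(J(6, -1)) - 28)*z(-1) = (2*(-1)³ - 28)*(2 + (-1)² - 6*(-1)) = (2*(-1) - 28)*(2 + 1 + 6) = (-2 - 28)*9 = -30*9 = -270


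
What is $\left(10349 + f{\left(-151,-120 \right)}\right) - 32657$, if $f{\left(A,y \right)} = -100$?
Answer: $-22408$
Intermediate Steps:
$\left(10349 + f{\left(-151,-120 \right)}\right) - 32657 = \left(10349 - 100\right) - 32657 = 10249 - 32657 = -22408$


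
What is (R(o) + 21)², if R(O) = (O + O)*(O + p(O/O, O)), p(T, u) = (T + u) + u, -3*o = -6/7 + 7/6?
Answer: 3045825721/7001316 ≈ 435.04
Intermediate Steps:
o = -13/126 (o = -(-6/7 + 7/6)/3 = -⅓*13/42 = -13/126 ≈ -0.10317)
p(T, u) = T + 2*u
R(O) = 2*O*(1 + 3*O) (R(O) = (O + O)*(O + (O/O + 2*O)) = (2*O)*(O + (1 + 2*O)) = (2*O)*(1 + 3*O) = 2*O*(1 + 3*O))
(R(o) + 21)² = (2*(-13/126)*(1 + 3*(-13/126)) + 21)² = (2*(-13/126)*(1 - 13/42) + 21)² = (2*(-13/126)*(29/42) + 21)² = (-377/2646 + 21)² = (55189/2646)² = 3045825721/7001316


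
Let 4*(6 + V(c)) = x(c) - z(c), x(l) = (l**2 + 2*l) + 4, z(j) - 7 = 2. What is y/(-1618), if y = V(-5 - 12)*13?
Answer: -1469/3236 ≈ -0.45396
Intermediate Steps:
z(j) = 9 (z(j) = 7 + 2 = 9)
x(l) = 4 + l**2 + 2*l
V(c) = -29/4 + c/2 + c**2/4 (V(c) = -6 + ((4 + c**2 + 2*c) - 1*9)/4 = -6 + ((4 + c**2 + 2*c) - 9)/4 = -6 + (-5 + c**2 + 2*c)/4 = -6 + (-5/4 + c/2 + c**2/4) = -29/4 + c/2 + c**2/4)
y = 1469/2 (y = (-29/4 + (-5 - 12)/2 + (-5 - 12)**2/4)*13 = (-29/4 + (1/2)*(-17) + (1/4)*(-17)**2)*13 = (-29/4 - 17/2 + (1/4)*289)*13 = (-29/4 - 17/2 + 289/4)*13 = (113/2)*13 = 1469/2 ≈ 734.50)
y/(-1618) = (1469/2)/(-1618) = (1469/2)*(-1/1618) = -1469/3236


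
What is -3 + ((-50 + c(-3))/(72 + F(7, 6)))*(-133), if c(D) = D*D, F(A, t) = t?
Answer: 5219/78 ≈ 66.910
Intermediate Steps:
c(D) = D²
-3 + ((-50 + c(-3))/(72 + F(7, 6)))*(-133) = -3 + ((-50 + (-3)²)/(72 + 6))*(-133) = -3 + ((-50 + 9)/78)*(-133) = -3 - 41*1/78*(-133) = -3 - 41/78*(-133) = -3 + 5453/78 = 5219/78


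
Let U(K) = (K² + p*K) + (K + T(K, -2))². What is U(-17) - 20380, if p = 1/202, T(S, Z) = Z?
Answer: -3985477/202 ≈ -19730.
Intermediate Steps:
p = 1/202 ≈ 0.0049505
U(K) = K² + (-2 + K)² + K/202 (U(K) = (K² + K/202) + (K - 2)² = (K² + K/202) + (-2 + K)² = K² + (-2 + K)² + K/202)
U(-17) - 20380 = (4 + 2*(-17)² - 807/202*(-17)) - 20380 = (4 + 2*289 + 13719/202) - 20380 = (4 + 578 + 13719/202) - 20380 = 131283/202 - 20380 = -3985477/202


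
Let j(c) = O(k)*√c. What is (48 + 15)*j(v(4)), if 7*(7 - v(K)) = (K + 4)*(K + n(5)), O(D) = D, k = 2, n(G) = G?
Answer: 18*I*√161 ≈ 228.39*I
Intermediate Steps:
v(K) = 7 - (4 + K)*(5 + K)/7 (v(K) = 7 - (K + 4)*(K + 5)/7 = 7 - (4 + K)*(5 + K)/7)
j(c) = 2*√c
(48 + 15)*j(v(4)) = (48 + 15)*(2*√(29/7 - 9/7*4 - ⅐*4²)) = 63*(2*√(29/7 - 36/7 - ⅐*16)) = 63*(2*√(29/7 - 36/7 - 16/7)) = 63*(2*√(-23/7)) = 63*(2*(I*√161/7)) = 63*(2*I*√161/7) = 18*I*√161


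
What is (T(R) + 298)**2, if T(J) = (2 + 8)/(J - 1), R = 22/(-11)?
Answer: 781456/9 ≈ 86829.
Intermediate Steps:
R = -2 (R = 22*(-1/11) = -2)
T(J) = 10/(-1 + J)
(T(R) + 298)**2 = (10/(-1 - 2) + 298)**2 = (10/(-3) + 298)**2 = (10*(-1/3) + 298)**2 = (-10/3 + 298)**2 = (884/3)**2 = 781456/9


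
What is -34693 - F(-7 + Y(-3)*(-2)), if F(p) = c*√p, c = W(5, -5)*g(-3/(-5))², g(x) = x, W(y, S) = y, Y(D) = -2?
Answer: -34693 - 9*I*√3/5 ≈ -34693.0 - 3.1177*I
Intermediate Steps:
c = 9/5 (c = 5*(-3/(-5))² = 5*(-3*(-⅕))² = 5*(⅗)² = 5*(9/25) = 9/5 ≈ 1.8000)
F(p) = 9*√p/5
-34693 - F(-7 + Y(-3)*(-2)) = -34693 - 9*√(-7 - 2*(-2))/5 = -34693 - 9*√(-7 + 4)/5 = -34693 - 9*√(-3)/5 = -34693 - 9*I*√3/5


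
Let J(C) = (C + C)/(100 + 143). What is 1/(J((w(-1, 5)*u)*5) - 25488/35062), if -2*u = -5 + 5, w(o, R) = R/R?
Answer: -17531/12744 ≈ -1.3756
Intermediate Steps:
w(o, R) = 1
u = 0 (u = -(-5 + 5)/2 = -½*0 = 0)
J(C) = 2*C/243 (J(C) = (2*C)/243 = (2*C)*(1/243) = 2*C/243)
1/(J((w(-1, 5)*u)*5) - 25488/35062) = 1/(2*((1*0)*5)/243 - 25488/35062) = 1/(2*(0*5)/243 - 25488*1/35062) = 1/((2/243)*0 - 12744/17531) = 1/(0 - 12744/17531) = 1/(-12744/17531) = -17531/12744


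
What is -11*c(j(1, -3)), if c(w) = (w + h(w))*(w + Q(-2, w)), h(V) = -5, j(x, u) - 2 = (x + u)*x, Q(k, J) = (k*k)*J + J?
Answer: 0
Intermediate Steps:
Q(k, J) = J + J*k² (Q(k, J) = k²*J + J = J*k² + J = J + J*k²)
j(x, u) = 2 + x*(u + x) (j(x, u) = 2 + (x + u)*x = 2 + (u + x)*x = 2 + x*(u + x))
c(w) = 6*w*(-5 + w) (c(w) = (w - 5)*(w + w*(1 + (-2)²)) = (-5 + w)*(w + w*(1 + 4)) = (-5 + w)*(w + w*5) = (-5 + w)*(w + 5*w) = (-5 + w)*(6*w) = 6*w*(-5 + w))
-11*c(j(1, -3)) = -66*(2 + 1² - 3*1)*(-5 + (2 + 1² - 3*1)) = -66*(2 + 1 - 3)*(-5 + (2 + 1 - 3)) = -66*0*(-5 + 0) = -66*0*(-5) = -11*0 = 0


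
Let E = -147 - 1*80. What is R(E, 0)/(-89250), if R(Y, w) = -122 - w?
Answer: 61/44625 ≈ 0.0013669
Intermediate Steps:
E = -227 (E = -147 - 80 = -227)
R(E, 0)/(-89250) = (-122 - 1*0)/(-89250) = (-122 + 0)*(-1/89250) = -122*(-1/89250) = 61/44625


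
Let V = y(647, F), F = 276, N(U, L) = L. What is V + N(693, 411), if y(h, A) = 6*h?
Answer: 4293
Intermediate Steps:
V = 3882 (V = 6*647 = 3882)
V + N(693, 411) = 3882 + 411 = 4293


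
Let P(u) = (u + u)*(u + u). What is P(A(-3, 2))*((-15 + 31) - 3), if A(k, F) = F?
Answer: 208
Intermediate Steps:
P(u) = 4*u² (P(u) = (2*u)*(2*u) = 4*u²)
P(A(-3, 2))*((-15 + 31) - 3) = (4*2²)*((-15 + 31) - 3) = (4*4)*(16 - 3) = 16*13 = 208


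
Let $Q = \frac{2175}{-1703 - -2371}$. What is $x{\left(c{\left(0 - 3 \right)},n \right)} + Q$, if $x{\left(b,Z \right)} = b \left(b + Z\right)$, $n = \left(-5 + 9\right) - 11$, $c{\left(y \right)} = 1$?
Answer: $- \frac{1833}{668} \approx -2.744$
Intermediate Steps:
$Q = \frac{2175}{668}$ ($Q = \frac{2175}{-1703 + 2371} = \frac{2175}{668} \approx 3.256$)
$n = -7$ ($n = 4 - 11 = -7$)
$x{\left(b,Z \right)} = b \left(Z + b\right)$
$x{\left(c{\left(0 - 3 \right)},n \right)} + Q = 1 \left(-7 + 1\right) + \frac{2175}{668} = 1 \left(-6\right) + \frac{2175}{668} = -6 + \frac{2175}{668} = - \frac{1833}{668}$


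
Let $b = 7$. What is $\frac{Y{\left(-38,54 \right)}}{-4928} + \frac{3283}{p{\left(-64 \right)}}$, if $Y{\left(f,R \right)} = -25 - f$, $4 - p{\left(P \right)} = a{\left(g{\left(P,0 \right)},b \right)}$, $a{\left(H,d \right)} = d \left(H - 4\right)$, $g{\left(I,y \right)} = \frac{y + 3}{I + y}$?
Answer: $\frac{1035405039}{10196032} \approx 101.55$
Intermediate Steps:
$g{\left(I,y \right)} = \frac{3 + y}{I + y}$
$a{\left(H,d \right)} = d \left(-4 + H\right)$
$p{\left(P \right)} = 32 - \frac{21}{P}$ ($p{\left(P \right)} = 4 - 7 \left(-4 + \frac{3 + 0}{P + 0}\right) = 4 - 7 \left(-4 + \frac{1}{P} 3\right) = 4 - 7 \left(-4 + \frac{3}{P}\right) = 4 - \left(-28 + \frac{21}{P}\right) = 4 + \left(28 - \frac{21}{P}\right) = 32 - \frac{21}{P}$)
$\frac{Y{\left(-38,54 \right)}}{-4928} + \frac{3283}{p{\left(-64 \right)}} = \frac{-25 - -38}{-4928} + \frac{3283}{32 - \frac{21}{-64}} = \left(-25 + 38\right) \left(- \frac{1}{4928}\right) + \frac{3283}{32 - - \frac{21}{64}} = 13 \left(- \frac{1}{4928}\right) + \frac{3283}{32 + \frac{21}{64}} = - \frac{13}{4928} + \frac{3283}{\frac{2069}{64}} = - \frac{13}{4928} + 3283 \cdot \frac{64}{2069} = - \frac{13}{4928} + \frac{210112}{2069} = \frac{1035405039}{10196032}$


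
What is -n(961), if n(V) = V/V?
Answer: -1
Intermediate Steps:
n(V) = 1
-n(961) = -1*1 = -1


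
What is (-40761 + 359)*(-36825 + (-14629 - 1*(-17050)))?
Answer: 1389990408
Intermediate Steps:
(-40761 + 359)*(-36825 + (-14629 - 1*(-17050))) = -40402*(-36825 + (-14629 + 17050)) = -40402*(-36825 + 2421) = -40402*(-34404) = 1389990408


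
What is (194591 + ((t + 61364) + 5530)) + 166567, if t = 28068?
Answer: 456120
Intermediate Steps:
(194591 + ((t + 61364) + 5530)) + 166567 = (194591 + ((28068 + 61364) + 5530)) + 166567 = (194591 + (89432 + 5530)) + 166567 = (194591 + 94962) + 166567 = 289553 + 166567 = 456120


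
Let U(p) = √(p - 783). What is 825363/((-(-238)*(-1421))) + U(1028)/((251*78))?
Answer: -117909/48314 + 7*√5/19578 ≈ -2.4397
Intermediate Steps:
U(p) = √(-783 + p)
825363/((-(-238)*(-1421))) + U(1028)/((251*78)) = 825363/((-(-238)*(-1421))) + √(-783 + 1028)/((251*78)) = 825363/((-1*338198)) + √245/19578 = 825363/(-338198) + (7*√5)*(1/19578) = 825363*(-1/338198) + 7*√5/19578 = -117909/48314 + 7*√5/19578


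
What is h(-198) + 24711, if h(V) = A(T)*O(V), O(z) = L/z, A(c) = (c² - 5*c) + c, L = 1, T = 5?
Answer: 4892773/198 ≈ 24711.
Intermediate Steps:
A(c) = c² - 4*c
O(z) = 1/z
h(V) = 5/V (h(V) = (5*(-4 + 5))/V = (5*1)/V = 5/V)
h(-198) + 24711 = 5/(-198) + 24711 = 5*(-1/198) + 24711 = -5/198 + 24711 = 4892773/198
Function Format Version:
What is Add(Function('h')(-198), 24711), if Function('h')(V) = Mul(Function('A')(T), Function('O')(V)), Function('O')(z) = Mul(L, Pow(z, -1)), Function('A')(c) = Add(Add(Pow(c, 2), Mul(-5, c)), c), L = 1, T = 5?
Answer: Rational(4892773, 198) ≈ 24711.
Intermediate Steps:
Function('A')(c) = Add(Pow(c, 2), Mul(-4, c))
Function('O')(z) = Pow(z, -1) (Function('O')(z) = Mul(1, Pow(z, -1)) = Pow(z, -1))
Function('h')(V) = Mul(5, Pow(V, -1)) (Function('h')(V) = Mul(Mul(5, Add(-4, 5)), Pow(V, -1)) = Mul(Mul(5, 1), Pow(V, -1)) = Mul(5, Pow(V, -1)))
Add(Function('h')(-198), 24711) = Add(Mul(5, Pow(-198, -1)), 24711) = Add(Mul(5, Rational(-1, 198)), 24711) = Add(Rational(-5, 198), 24711) = Rational(4892773, 198)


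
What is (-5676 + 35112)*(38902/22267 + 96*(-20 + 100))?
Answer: 5035011963432/22267 ≈ 2.2612e+8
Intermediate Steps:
(-5676 + 35112)*(38902/22267 + 96*(-20 + 100)) = 29436*(38902*(1/22267) + 96*80) = 29436*(38902/22267 + 7680) = 29436*(171049462/22267) = 5035011963432/22267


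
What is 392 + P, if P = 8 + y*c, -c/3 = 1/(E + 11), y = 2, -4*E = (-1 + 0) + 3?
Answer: 2796/7 ≈ 399.43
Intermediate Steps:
E = -½ (E = -((-1 + 0) + 3)/4 = -(-1 + 3)/4 = -¼*2 = -½ ≈ -0.50000)
c = -2/7 (c = -3/(-½ + 11) = -3/21/2 = -3*2/21 = -2/7 ≈ -0.28571)
P = 52/7 (P = 8 + 2*(-2/7) = 8 - 4/7 = 52/7 ≈ 7.4286)
392 + P = 392 + 52/7 = 2796/7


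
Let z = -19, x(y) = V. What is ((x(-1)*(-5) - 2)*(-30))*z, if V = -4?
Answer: 10260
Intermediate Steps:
x(y) = -4
((x(-1)*(-5) - 2)*(-30))*z = ((-4*(-5) - 2)*(-30))*(-19) = ((20 - 2)*(-30))*(-19) = (18*(-30))*(-19) = -540*(-19) = 10260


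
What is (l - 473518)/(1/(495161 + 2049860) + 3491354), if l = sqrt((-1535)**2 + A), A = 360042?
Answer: -1205113253878/8885569248435 + 2545021*sqrt(2716267)/8885569248435 ≈ -0.13515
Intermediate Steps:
l = sqrt(2716267) (l = sqrt((-1535)**2 + 360042) = sqrt(2356225 + 360042) = sqrt(2716267) ≈ 1648.1)
(l - 473518)/(1/(495161 + 2049860) + 3491354) = (sqrt(2716267) - 473518)/(1/(495161 + 2049860) + 3491354) = (-473518 + sqrt(2716267))/(1/2545021 + 3491354) = (-473518 + sqrt(2716267))/(8885569248435/2545021) = (-473518 + sqrt(2716267))*(2545021/8885569248435) = -1205113253878/8885569248435 + 2545021*sqrt(2716267)/8885569248435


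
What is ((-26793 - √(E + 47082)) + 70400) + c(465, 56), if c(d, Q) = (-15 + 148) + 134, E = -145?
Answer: 43874 - √46937 ≈ 43657.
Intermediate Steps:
c(d, Q) = 267 (c(d, Q) = 133 + 134 = 267)
((-26793 - √(E + 47082)) + 70400) + c(465, 56) = ((-26793 - √(-145 + 47082)) + 70400) + 267 = ((-26793 - √46937) + 70400) + 267 = (43607 - √46937) + 267 = 43874 - √46937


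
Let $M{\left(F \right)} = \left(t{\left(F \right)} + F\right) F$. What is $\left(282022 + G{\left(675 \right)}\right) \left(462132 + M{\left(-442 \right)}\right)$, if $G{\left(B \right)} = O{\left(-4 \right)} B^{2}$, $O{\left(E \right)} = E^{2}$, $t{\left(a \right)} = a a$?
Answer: $-648872249478624$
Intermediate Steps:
$t{\left(a \right)} = a^{2}$
$G{\left(B \right)} = 16 B^{2}$ ($G{\left(B \right)} = \left(-4\right)^{2} B^{2} = 16 B^{2}$)
$M{\left(F \right)} = F \left(F + F^{2}\right)$ ($M{\left(F \right)} = \left(F^{2} + F\right) F = \left(F + F^{2}\right) F = F \left(F + F^{2}\right)$)
$\left(282022 + G{\left(675 \right)}\right) \left(462132 + M{\left(-442 \right)}\right) = \left(282022 + 16 \cdot 675^{2}\right) \left(462132 + \left(-442\right)^{2} \left(1 - 442\right)\right) = \left(282022 + 16 \cdot 455625\right) \left(462132 + 195364 \left(-441\right)\right) = \left(282022 + 7290000\right) \left(462132 - 86155524\right) = 7572022 \left(-85693392\right) = -648872249478624$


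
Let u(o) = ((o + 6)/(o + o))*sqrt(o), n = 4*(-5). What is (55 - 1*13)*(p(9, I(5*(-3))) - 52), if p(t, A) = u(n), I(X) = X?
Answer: -2184 + 147*I*sqrt(5)/5 ≈ -2184.0 + 65.74*I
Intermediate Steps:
n = -20
u(o) = (6 + o)/(2*sqrt(o)) (u(o) = ((6 + o)/((2*o)))*sqrt(o) = ((6 + o)*(1/(2*o)))*sqrt(o) = ((6 + o)/(2*o))*sqrt(o) = (6 + o)/(2*sqrt(o)))
p(t, A) = 7*I*sqrt(5)/10 (p(t, A) = (6 - 20)/(2*sqrt(-20)) = (1/2)*(-I*sqrt(5)/10)*(-14) = 7*I*sqrt(5)/10)
(55 - 1*13)*(p(9, I(5*(-3))) - 52) = (55 - 1*13)*(7*I*sqrt(5)/10 - 52) = (55 - 13)*(-52 + 7*I*sqrt(5)/10) = 42*(-52 + 7*I*sqrt(5)/10) = -2184 + 147*I*sqrt(5)/5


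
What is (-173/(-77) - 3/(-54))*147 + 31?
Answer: 24383/66 ≈ 369.44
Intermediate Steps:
(-173/(-77) - 3/(-54))*147 + 31 = (-173*(-1/77) - 3*(-1/54))*147 + 31 = (173/77 + 1/18)*147 + 31 = (3191/1386)*147 + 31 = 22337/66 + 31 = 24383/66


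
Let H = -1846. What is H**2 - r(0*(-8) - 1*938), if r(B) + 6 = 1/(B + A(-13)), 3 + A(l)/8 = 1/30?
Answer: 49159797587/14426 ≈ 3.4077e+6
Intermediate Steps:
A(l) = -356/15 (A(l) = -24 + 8/30 = -24 + 8*(1/30) = -24 + 4/15 = -356/15)
r(B) = -6 + 1/(-356/15 + B) (r(B) = -6 + 1/(B - 356/15) = -6 + 1/(-356/15 + B))
H**2 - r(0*(-8) - 1*938) = (-1846)**2 - 9*(239 - 10*(0*(-8) - 1*938))/(-356 + 15*(0*(-8) - 1*938)) = 3407716 - 9*(239 - 10*(0 - 938))/(-356 + 15*(0 - 938)) = 3407716 - 9*(239 - 10*(-938))/(-356 + 15*(-938)) = 3407716 - 9*(239 + 9380)/(-356 - 14070) = 3407716 - 9*9619/(-14426) = 3407716 - 9*(-1)*9619/14426 = 3407716 - 1*(-86571/14426) = 3407716 + 86571/14426 = 49159797587/14426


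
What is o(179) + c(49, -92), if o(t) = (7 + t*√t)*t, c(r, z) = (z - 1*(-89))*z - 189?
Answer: 1340 + 32041*√179 ≈ 4.3002e+5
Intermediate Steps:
c(r, z) = -189 + z*(89 + z) (c(r, z) = (z + 89)*z - 189 = (89 + z)*z - 189 = z*(89 + z) - 189 = -189 + z*(89 + z))
o(t) = t*(7 + t^(3/2)) (o(t) = (7 + t^(3/2))*t = t*(7 + t^(3/2)))
o(179) + c(49, -92) = (179^(5/2) + 7*179) + (-189 + (-92)² + 89*(-92)) = (32041*√179 + 1253) + (-189 + 8464 - 8188) = (1253 + 32041*√179) + 87 = 1340 + 32041*√179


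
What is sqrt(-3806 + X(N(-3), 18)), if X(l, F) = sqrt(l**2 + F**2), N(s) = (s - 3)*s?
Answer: sqrt(-3806 + 18*sqrt(2)) ≈ 61.486*I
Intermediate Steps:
N(s) = s*(-3 + s) (N(s) = (-3 + s)*s = s*(-3 + s))
X(l, F) = sqrt(F**2 + l**2)
sqrt(-3806 + X(N(-3), 18)) = sqrt(-3806 + sqrt(18**2 + (-3*(-3 - 3))**2)) = sqrt(-3806 + sqrt(324 + (-3*(-6))**2)) = sqrt(-3806 + sqrt(324 + 18**2)) = sqrt(-3806 + sqrt(324 + 324)) = sqrt(-3806 + sqrt(648)) = sqrt(-3806 + 18*sqrt(2))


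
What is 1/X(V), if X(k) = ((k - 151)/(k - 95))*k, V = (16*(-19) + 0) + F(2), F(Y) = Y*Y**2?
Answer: -391/132312 ≈ -0.0029551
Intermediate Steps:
F(Y) = Y**3
V = -296 (V = (16*(-19) + 0) + 2**3 = (-304 + 0) + 8 = -304 + 8 = -296)
X(k) = k*(-151 + k)/(-95 + k) (X(k) = ((-151 + k)/(-95 + k))*k = k*(-151 + k)/(-95 + k))
1/X(V) = 1/(-296*(-151 - 296)/(-95 - 296)) = 1/(-296*(-447)/(-391)) = 1/(-296*(-1/391)*(-447)) = 1/(-132312/391) = -391/132312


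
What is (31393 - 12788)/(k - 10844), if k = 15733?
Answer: 18605/4889 ≈ 3.8055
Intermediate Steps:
(31393 - 12788)/(k - 10844) = (31393 - 12788)/(15733 - 10844) = 18605/4889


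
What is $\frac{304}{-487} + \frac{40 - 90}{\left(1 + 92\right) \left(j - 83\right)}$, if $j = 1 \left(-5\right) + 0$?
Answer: $- \frac{1231793}{1992804} \approx -0.61812$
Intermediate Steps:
$j = -5$ ($j = -5 + 0 = -5$)
$\frac{304}{-487} + \frac{40 - 90}{\left(1 + 92\right) \left(j - 83\right)} = \frac{304}{-487} + \frac{40 - 90}{\left(1 + 92\right) \left(-5 - 83\right)} = 304 \left(- \frac{1}{487}\right) - \frac{50}{93 \left(-88\right)} = - \frac{304}{487} - \frac{50}{-8184} = - \frac{304}{487} - - \frac{25}{4092} = - \frac{304}{487} + \frac{25}{4092} = - \frac{1231793}{1992804}$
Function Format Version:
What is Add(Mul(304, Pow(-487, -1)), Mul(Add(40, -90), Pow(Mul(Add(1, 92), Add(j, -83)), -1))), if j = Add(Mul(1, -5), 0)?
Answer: Rational(-1231793, 1992804) ≈ -0.61812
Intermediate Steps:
j = -5 (j = Add(-5, 0) = -5)
Add(Mul(304, Pow(-487, -1)), Mul(Add(40, -90), Pow(Mul(Add(1, 92), Add(j, -83)), -1))) = Add(Mul(304, Pow(-487, -1)), Mul(Add(40, -90), Pow(Mul(Add(1, 92), Add(-5, -83)), -1))) = Add(Mul(304, Rational(-1, 487)), Mul(-50, Pow(Mul(93, -88), -1))) = Add(Rational(-304, 487), Mul(-50, Pow(-8184, -1))) = Add(Rational(-304, 487), Mul(-50, Rational(-1, 8184))) = Add(Rational(-304, 487), Rational(25, 4092)) = Rational(-1231793, 1992804)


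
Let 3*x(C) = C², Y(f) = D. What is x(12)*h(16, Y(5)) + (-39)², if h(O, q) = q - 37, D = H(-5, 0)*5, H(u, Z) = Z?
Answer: -255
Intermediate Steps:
D = 0 (D = 0*5 = 0)
Y(f) = 0
h(O, q) = -37 + q
x(C) = C²/3
x(12)*h(16, Y(5)) + (-39)² = ((⅓)*12²)*(-37 + 0) + (-39)² = ((⅓)*144)*(-37) + 1521 = 48*(-37) + 1521 = -1776 + 1521 = -255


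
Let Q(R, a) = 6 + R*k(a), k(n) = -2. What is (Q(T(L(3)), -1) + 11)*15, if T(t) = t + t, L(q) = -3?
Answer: 435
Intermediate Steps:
T(t) = 2*t
Q(R, a) = 6 - 2*R (Q(R, a) = 6 + R*(-2) = 6 - 2*R)
(Q(T(L(3)), -1) + 11)*15 = ((6 - 4*(-3)) + 11)*15 = ((6 - 2*(-6)) + 11)*15 = ((6 + 12) + 11)*15 = (18 + 11)*15 = 29*15 = 435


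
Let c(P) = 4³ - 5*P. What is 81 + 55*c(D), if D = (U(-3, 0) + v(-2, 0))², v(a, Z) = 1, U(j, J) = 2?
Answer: 1126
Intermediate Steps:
D = 9 (D = (2 + 1)² = 3² = 9)
c(P) = 64 - 5*P
81 + 55*c(D) = 81 + 55*(64 - 5*9) = 81 + 55*(64 - 45) = 81 + 55*19 = 81 + 1045 = 1126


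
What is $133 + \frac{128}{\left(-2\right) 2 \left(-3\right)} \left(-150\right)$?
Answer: $-1467$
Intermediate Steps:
$133 + \frac{128}{\left(-2\right) 2 \left(-3\right)} \left(-150\right) = 133 + \frac{128}{\left(-4\right) \left(-3\right)} \left(-150\right) = 133 + \frac{128}{12} \left(-150\right) = 133 + 128 \cdot \frac{1}{12} \left(-150\right) = 133 + \frac{32}{3} \left(-150\right) = 133 - 1600 = -1467$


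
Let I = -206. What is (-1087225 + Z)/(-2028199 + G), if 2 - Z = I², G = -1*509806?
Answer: 1129659/2538005 ≈ 0.44510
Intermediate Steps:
G = -509806
Z = -42434 (Z = 2 - 1*(-206)² = 2 - 1*42436 = 2 - 42436 = -42434)
(-1087225 + Z)/(-2028199 + G) = (-1087225 - 42434)/(-2028199 - 509806) = -1129659/(-2538005) = -1129659*(-1/2538005) = 1129659/2538005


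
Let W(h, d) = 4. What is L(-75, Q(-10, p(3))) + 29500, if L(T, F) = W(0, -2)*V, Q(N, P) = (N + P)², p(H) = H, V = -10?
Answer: 29460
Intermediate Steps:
L(T, F) = -40 (L(T, F) = 4*(-10) = -40)
L(-75, Q(-10, p(3))) + 29500 = -40 + 29500 = 29460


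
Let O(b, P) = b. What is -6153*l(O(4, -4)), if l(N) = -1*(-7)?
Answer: -43071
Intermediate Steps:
l(N) = 7
-6153*l(O(4, -4)) = -6153*7 = -43071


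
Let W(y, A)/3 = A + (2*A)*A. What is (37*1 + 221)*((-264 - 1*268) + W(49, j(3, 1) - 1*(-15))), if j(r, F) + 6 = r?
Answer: 94944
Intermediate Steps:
j(r, F) = -6 + r
W(y, A) = 3*A + 6*A**2 (W(y, A) = 3*(A + (2*A)*A) = 3*(A + 2*A**2) = 3*A + 6*A**2)
(37*1 + 221)*((-264 - 1*268) + W(49, j(3, 1) - 1*(-15))) = (37*1 + 221)*((-264 - 1*268) + 3*((-6 + 3) - 1*(-15))*(1 + 2*((-6 + 3) - 1*(-15)))) = (37 + 221)*((-264 - 268) + 3*(-3 + 15)*(1 + 2*(-3 + 15))) = 258*(-532 + 3*12*(1 + 2*12)) = 258*(-532 + 3*12*(1 + 24)) = 258*(-532 + 3*12*25) = 258*(-532 + 900) = 258*368 = 94944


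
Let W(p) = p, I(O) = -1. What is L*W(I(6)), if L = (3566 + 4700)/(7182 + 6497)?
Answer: -8266/13679 ≈ -0.60428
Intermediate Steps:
L = 8266/13679 ≈ 0.60428
L*W(I(6)) = (8266/13679)*(-1) = -8266/13679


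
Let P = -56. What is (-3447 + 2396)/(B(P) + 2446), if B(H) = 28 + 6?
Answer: -1051/2480 ≈ -0.42379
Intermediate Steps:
B(H) = 34
(-3447 + 2396)/(B(P) + 2446) = (-3447 + 2396)/(34 + 2446) = -1051/2480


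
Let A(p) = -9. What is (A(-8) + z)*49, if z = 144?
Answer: 6615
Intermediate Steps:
(A(-8) + z)*49 = (-9 + 144)*49 = 135*49 = 6615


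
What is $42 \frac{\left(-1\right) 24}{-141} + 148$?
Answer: $\frac{7292}{47} \approx 155.15$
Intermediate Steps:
$42 \frac{\left(-1\right) 24}{-141} + 148 = 42 \left(\left(-24\right) \left(- \frac{1}{141}\right)\right) + 148 = 42 \cdot \frac{8}{47} + 148 = \frac{336}{47} + 148 = \frac{7292}{47}$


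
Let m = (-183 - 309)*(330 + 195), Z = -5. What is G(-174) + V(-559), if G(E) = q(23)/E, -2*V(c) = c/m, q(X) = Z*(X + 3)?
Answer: 11176789/14981400 ≈ 0.74604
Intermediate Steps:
q(X) = -15 - 5*X (q(X) = -5*(X + 3) = -5*(3 + X) = -15 - 5*X)
m = -258300 (m = -492*525 = -258300)
V(c) = c/516600 (V(c) = -c/(2*(-258300)) = -c*(-1)/(2*258300) = -(-1)*c/516600 = c/516600)
G(E) = -130/E (G(E) = (-15 - 5*23)/E = (-15 - 115)/E = -130/E)
G(-174) + V(-559) = -130/(-174) + (1/516600)*(-559) = -130*(-1/174) - 559/516600 = 65/87 - 559/516600 = 11176789/14981400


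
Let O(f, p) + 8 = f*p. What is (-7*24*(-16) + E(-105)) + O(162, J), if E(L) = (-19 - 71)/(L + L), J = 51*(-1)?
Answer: -39071/7 ≈ -5581.6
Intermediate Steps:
J = -51
O(f, p) = -8 + f*p
E(L) = -45/L (E(L) = -90*1/(2*L) = -45/L)
(-7*24*(-16) + E(-105)) + O(162, J) = (-7*24*(-16) - 45/(-105)) + (-8 + 162*(-51)) = (-168*(-16) - 45*(-1/105)) + (-8 - 8262) = (2688 + 3/7) - 8270 = 18819/7 - 8270 = -39071/7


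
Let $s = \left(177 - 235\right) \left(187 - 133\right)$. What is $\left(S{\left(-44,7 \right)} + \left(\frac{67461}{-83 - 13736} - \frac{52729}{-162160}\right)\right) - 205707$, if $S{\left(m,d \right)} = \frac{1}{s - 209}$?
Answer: $- \frac{118471030721578253}{575908483280} \approx -2.0571 \cdot 10^{5}$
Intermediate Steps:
$s = -3132$ ($s = \left(-58\right) 54 = -3132$)
$S{\left(m,d \right)} = - \frac{1}{3341}$ ($S{\left(m,d \right)} = \frac{1}{-3132 - 209} = \frac{1}{-3341} = - \frac{1}{3341}$)
$\left(S{\left(-44,7 \right)} + \left(\frac{67461}{-83 - 13736} - \frac{52729}{-162160}\right)\right) - 205707 = \left(- \frac{1}{3341} + \left(\frac{67461}{-83 - 13736} - \frac{52729}{-162160}\right)\right) - 205707 = \left(- \frac{1}{3341} + \left(\frac{67461}{-83 - 13736} - - \frac{52729}{162160}\right)\right) - 205707 = \left(- \frac{1}{3341} + \left(\frac{67461}{-13819} + \frac{52729}{162160}\right)\right) - 205707 = \left(- \frac{1}{3341} + \left(67461 \left(- \frac{1}{13819}\right) + \frac{52729}{162160}\right)\right) - 205707 = \left(- \frac{1}{3341} + \left(- \frac{67461}{13819} + \frac{52729}{162160}\right)\right) - 205707 = \left(- \frac{1}{3341} - \frac{10210813709}{2240889040}\right) - 205707 = - \frac{2624351499293}{575908483280} - 205707 = - \frac{118471030721578253}{575908483280}$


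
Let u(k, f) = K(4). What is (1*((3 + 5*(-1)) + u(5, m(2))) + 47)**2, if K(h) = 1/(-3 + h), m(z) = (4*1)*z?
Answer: 2116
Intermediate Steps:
m(z) = 4*z
u(k, f) = 1 (u(k, f) = 1/(-3 + 4) = 1/1 = 1)
(1*((3 + 5*(-1)) + u(5, m(2))) + 47)**2 = (1*((3 + 5*(-1)) + 1) + 47)**2 = (1*((3 - 5) + 1) + 47)**2 = (1*(-2 + 1) + 47)**2 = (1*(-1) + 47)**2 = (-1 + 47)**2 = 46**2 = 2116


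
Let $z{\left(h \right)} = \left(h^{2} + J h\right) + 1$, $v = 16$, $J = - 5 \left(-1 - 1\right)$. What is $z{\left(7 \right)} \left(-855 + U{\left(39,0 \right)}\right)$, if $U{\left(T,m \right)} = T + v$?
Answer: $-96000$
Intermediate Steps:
$J = 10$ ($J = \left(-5\right) \left(-2\right) = 10$)
$U{\left(T,m \right)} = 16 + T$ ($U{\left(T,m \right)} = T + 16 = 16 + T$)
$z{\left(h \right)} = 1 + h^{2} + 10 h$ ($z{\left(h \right)} = \left(h^{2} + 10 h\right) + 1 = 1 + h^{2} + 10 h$)
$z{\left(7 \right)} \left(-855 + U{\left(39,0 \right)}\right) = \left(1 + 7^{2} + 10 \cdot 7\right) \left(-855 + \left(16 + 39\right)\right) = \left(1 + 49 + 70\right) \left(-855 + 55\right) = 120 \left(-800\right) = -96000$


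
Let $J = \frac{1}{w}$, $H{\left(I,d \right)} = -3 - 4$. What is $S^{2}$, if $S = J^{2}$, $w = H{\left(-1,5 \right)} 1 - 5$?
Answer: $\frac{1}{20736} \approx 4.8225 \cdot 10^{-5}$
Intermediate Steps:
$H{\left(I,d \right)} = -7$ ($H{\left(I,d \right)} = -3 - 4 = -7$)
$w = -12$ ($w = \left(-7\right) 1 - 5 = -7 - 5 = -12$)
$J = - \frac{1}{12}$ ($J = \frac{1}{-12} = - \frac{1}{12} \approx -0.083333$)
$S = \frac{1}{144}$ ($S = \left(- \frac{1}{12}\right)^{2} = \frac{1}{144} \approx 0.0069444$)
$S^{2} = \left(\frac{1}{144}\right)^{2} = \frac{1}{20736}$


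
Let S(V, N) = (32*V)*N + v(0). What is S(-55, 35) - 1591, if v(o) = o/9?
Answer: -63191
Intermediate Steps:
v(o) = o/9 (v(o) = o*(⅑) = o/9)
S(V, N) = 32*N*V (S(V, N) = (32*V)*N + (⅑)*0 = 32*N*V + 0 = 32*N*V)
S(-55, 35) - 1591 = 32*35*(-55) - 1591 = -61600 - 1591 = -63191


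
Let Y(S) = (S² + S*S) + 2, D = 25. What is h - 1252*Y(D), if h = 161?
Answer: -1567343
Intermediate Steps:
Y(S) = 2 + 2*S² (Y(S) = (S² + S²) + 2 = 2*S² + 2 = 2 + 2*S²)
h - 1252*Y(D) = 161 - 1252*(2 + 2*25²) = 161 - 1252*(2 + 2*625) = 161 - 1252*(2 + 1250) = 161 - 1252*1252 = 161 - 1567504 = -1567343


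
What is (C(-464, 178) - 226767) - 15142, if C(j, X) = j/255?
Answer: -61687259/255 ≈ -2.4191e+5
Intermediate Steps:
C(j, X) = j/255 (C(j, X) = j*(1/255) = j/255)
(C(-464, 178) - 226767) - 15142 = ((1/255)*(-464) - 226767) - 15142 = (-464/255 - 226767) - 15142 = -57826049/255 - 15142 = -61687259/255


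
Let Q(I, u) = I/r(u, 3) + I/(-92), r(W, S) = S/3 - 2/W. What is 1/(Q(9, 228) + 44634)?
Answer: 10396/464108439 ≈ 2.2400e-5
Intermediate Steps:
r(W, S) = -2/W + S/3 (r(W, S) = S*(⅓) - 2/W = S/3 - 2/W = -2/W + S/3)
Q(I, u) = -I/92 + I/(1 - 2/u) (Q(I, u) = I/(-2/u + (⅓)*3) + I/(-92) = I/(-2/u + 1) + I*(-1/92) = I/(1 - 2/u) - I/92 = -I/92 + I/(1 - 2/u))
1/(Q(9, 228) + 44634) = 1/((1/92)*9*(2 + 91*228)/(-2 + 228) + 44634) = 1/((1/92)*9*(2 + 20748)/226 + 44634) = 1/((1/92)*9*(1/226)*20750 + 44634) = 1/(93375/10396 + 44634) = 1/(464108439/10396) = 10396/464108439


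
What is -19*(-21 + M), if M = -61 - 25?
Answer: 2033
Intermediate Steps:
M = -86
-19*(-21 + M) = -19*(-21 - 86) = -19*(-107) = 2033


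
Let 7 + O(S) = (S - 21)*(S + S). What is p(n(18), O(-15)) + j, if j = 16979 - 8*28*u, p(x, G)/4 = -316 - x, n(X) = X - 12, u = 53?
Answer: 3819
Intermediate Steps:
O(S) = -7 + 2*S*(-21 + S) (O(S) = -7 + (S - 21)*(S + S) = -7 + (-21 + S)*(2*S) = -7 + 2*S*(-21 + S))
n(X) = -12 + X
p(x, G) = -1264 - 4*x (p(x, G) = 4*(-316 - x) = -1264 - 4*x)
j = 5107 (j = 16979 - 8*28*53 = 16979 - 224*53 = 16979 - 1*11872 = 16979 - 11872 = 5107)
p(n(18), O(-15)) + j = (-1264 - 4*(-12 + 18)) + 5107 = (-1264 - 4*6) + 5107 = (-1264 - 24) + 5107 = -1288 + 5107 = 3819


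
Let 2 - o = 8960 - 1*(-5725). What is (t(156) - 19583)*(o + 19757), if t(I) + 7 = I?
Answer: -98608116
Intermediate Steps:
o = -14683 (o = 2 - (8960 - 1*(-5725)) = 2 - (8960 + 5725) = 2 - 1*14685 = 2 - 14685 = -14683)
t(I) = -7 + I
(t(156) - 19583)*(o + 19757) = ((-7 + 156) - 19583)*(-14683 + 19757) = (149 - 19583)*5074 = -19434*5074 = -98608116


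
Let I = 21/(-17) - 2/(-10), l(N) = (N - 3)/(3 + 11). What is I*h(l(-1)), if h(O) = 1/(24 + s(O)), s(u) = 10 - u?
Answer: -77/2550 ≈ -0.030196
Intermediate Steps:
l(N) = -3/14 + N/14 (l(N) = (-3 + N)/14 = (-3 + N)*(1/14) = -3/14 + N/14)
I = -88/85 (I = 21*(-1/17) - 2*(-1/10) = -21/17 + 1/5 = -88/85 ≈ -1.0353)
h(O) = 1/(34 - O) (h(O) = 1/(24 + (10 - O)) = 1/(34 - O))
I*h(l(-1)) = -(-88)/(85*(-34 + (-3/14 + (1/14)*(-1)))) = -(-88)/(85*(-34 + (-3/14 - 1/14))) = -(-88)/(85*(-34 - 2/7)) = -(-88)/(85*(-240/7)) = -(-88)*(-7)/(85*240) = -88/85*7/240 = -77/2550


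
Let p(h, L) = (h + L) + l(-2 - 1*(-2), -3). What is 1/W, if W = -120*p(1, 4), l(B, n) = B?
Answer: -1/600 ≈ -0.0016667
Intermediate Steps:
p(h, L) = L + h (p(h, L) = (h + L) + (-2 - 1*(-2)) = (L + h) + (-2 + 2) = (L + h) + 0 = L + h)
W = -600 (W = -120*(4 + 1) = -120*5 = -600)
1/W = 1/(-600) = -1/600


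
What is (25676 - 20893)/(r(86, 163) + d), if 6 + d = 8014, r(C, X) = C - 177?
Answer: 4783/7917 ≈ 0.60414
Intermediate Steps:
r(C, X) = -177 + C
d = 8008 (d = -6 + 8014 = 8008)
(25676 - 20893)/(r(86, 163) + d) = (25676 - 20893)/((-177 + 86) + 8008) = 4783/(-91 + 8008) = 4783/7917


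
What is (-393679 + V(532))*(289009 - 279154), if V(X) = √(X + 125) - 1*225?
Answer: -3881923920 + 29565*√73 ≈ -3.8817e+9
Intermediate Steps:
V(X) = -225 + √(125 + X) (V(X) = √(125 + X) - 225 = -225 + √(125 + X))
(-393679 + V(532))*(289009 - 279154) = (-393679 + (-225 + √(125 + 532)))*(289009 - 279154) = (-393679 + (-225 + √657))*9855 = (-393679 + (-225 + 3*√73))*9855 = (-393904 + 3*√73)*9855 = -3881923920 + 29565*√73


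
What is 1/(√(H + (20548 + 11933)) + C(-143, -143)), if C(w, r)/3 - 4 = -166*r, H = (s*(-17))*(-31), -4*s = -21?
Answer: 94968/6764143771 - 2*√140991/20292431313 ≈ 1.4003e-5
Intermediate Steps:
s = 21/4 (s = -¼*(-21) = 21/4 ≈ 5.2500)
H = 11067/4 (H = ((21/4)*(-17))*(-31) = -357/4*(-31) = 11067/4 ≈ 2766.8)
C(w, r) = 12 - 498*r (C(w, r) = 12 + 3*(-166*r) = 12 - 498*r)
1/(√(H + (20548 + 11933)) + C(-143, -143)) = 1/(√(11067/4 + (20548 + 11933)) + (12 - 498*(-143))) = 1/(√(11067/4 + 32481) + (12 + 71214)) = 1/(√(140991/4) + 71226) = 1/(√140991/2 + 71226) = 1/(71226 + √140991/2)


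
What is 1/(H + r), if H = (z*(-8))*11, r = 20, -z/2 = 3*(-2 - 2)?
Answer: -1/2092 ≈ -0.00047801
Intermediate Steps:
z = 24 (z = -6*(-2 - 2) = -6*(-4) = -2*(-12) = 24)
H = -2112 (H = (24*(-8))*11 = -192*11 = -2112)
1/(H + r) = 1/(-2112 + 20) = 1/(-2092) = -1/2092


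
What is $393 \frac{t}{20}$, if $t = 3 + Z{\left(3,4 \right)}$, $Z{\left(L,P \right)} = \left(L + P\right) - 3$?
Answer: $\frac{2751}{20} \approx 137.55$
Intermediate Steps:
$Z{\left(L,P \right)} = -3 + L + P$
$t = 7$ ($t = 3 + \left(-3 + 3 + 4\right) = 3 + 4 = 7$)
$393 \frac{t}{20} = 393 \cdot \frac{7}{20} = \frac{2751}{20}$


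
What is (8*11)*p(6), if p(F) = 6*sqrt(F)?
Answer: 528*sqrt(6) ≈ 1293.3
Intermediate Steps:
(8*11)*p(6) = (8*11)*(6*sqrt(6)) = 88*(6*sqrt(6)) = 528*sqrt(6)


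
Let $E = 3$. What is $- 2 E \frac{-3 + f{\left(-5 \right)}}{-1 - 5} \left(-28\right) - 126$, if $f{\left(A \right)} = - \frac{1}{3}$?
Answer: $- \frac{98}{3} \approx -32.667$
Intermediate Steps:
$f{\left(A \right)} = - \frac{1}{3}$ ($f{\left(A \right)} = \left(-1\right) \frac{1}{3} = - \frac{1}{3}$)
$- 2 E \frac{-3 + f{\left(-5 \right)}}{-1 - 5} \left(-28\right) - 126 = \left(-2\right) 3 \frac{-3 - \frac{1}{3}}{-1 - 5} \left(-28\right) - 126 = - 6 \left(- \frac{10}{3 \left(-6\right)}\right) \left(-28\right) - 126 = - 6 \left(\left(- \frac{10}{3}\right) \left(- \frac{1}{6}\right)\right) \left(-28\right) - 126 = \left(-6\right) \frac{5}{9} \left(-28\right) - 126 = \left(- \frac{10}{3}\right) \left(-28\right) - 126 = \frac{280}{3} - 126 = - \frac{98}{3}$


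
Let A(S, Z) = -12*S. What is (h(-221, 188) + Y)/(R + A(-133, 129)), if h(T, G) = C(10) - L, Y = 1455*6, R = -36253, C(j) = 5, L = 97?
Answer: -1234/4951 ≈ -0.24924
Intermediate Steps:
Y = 8730
h(T, G) = -92 (h(T, G) = 5 - 1*97 = 5 - 97 = -92)
(h(-221, 188) + Y)/(R + A(-133, 129)) = (-92 + 8730)/(-36253 - 12*(-133)) = 8638/(-36253 + 1596) = 8638/(-34657) = 8638*(-1/34657) = -1234/4951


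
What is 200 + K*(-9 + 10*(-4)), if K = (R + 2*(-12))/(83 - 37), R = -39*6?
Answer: 10921/23 ≈ 474.83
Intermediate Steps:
R = -234
K = -129/23 (K = (-234 + 2*(-12))/(83 - 37) = (-234 - 24)/46 = -258*1/46 = -129/23 ≈ -5.6087)
200 + K*(-9 + 10*(-4)) = 200 - 129*(-9 + 10*(-4))/23 = 200 - 129*(-9 - 40)/23 = 200 - 129/23*(-49) = 200 + 6321/23 = 10921/23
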